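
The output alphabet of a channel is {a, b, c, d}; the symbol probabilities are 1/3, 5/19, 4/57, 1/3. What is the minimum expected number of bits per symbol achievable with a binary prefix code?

Repeatedly combine the two least-probable nodes; the expected code length is the sum of the merged weights.
merge 4/57 + 5/19 → 1/3
merge 1/3 + 1/3 → 2/3
merge 1/3 + 2/3 → 1
L = 1/3 + 2/3 + 1 = 2 bits/symbol.

2 bits/symbol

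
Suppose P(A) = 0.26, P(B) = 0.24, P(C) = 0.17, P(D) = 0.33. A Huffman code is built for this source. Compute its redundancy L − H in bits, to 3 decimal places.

Entropy H = −Σ p log₂ p ≈ 1.9618 bits.
Huffman merges: 17/100+6/25→41/100; 13/50+33/100→59/100; 41/100+59/100→1. L = 2 ≈ 2.0000.
L − H = 2.0000 − 1.9618 = 0.038 bits.

0.038 bits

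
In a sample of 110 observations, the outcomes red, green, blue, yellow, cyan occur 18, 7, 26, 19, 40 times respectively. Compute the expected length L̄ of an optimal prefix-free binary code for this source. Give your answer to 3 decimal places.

2.227 bits/symbol

Probabilities are the counts divided by 110.
Repeatedly combine the two least-probable nodes; the expected code length is the sum of the merged weights.
merge 7/110 + 9/55 → 5/22
merge 19/110 + 5/22 → 2/5
merge 13/55 + 4/11 → 3/5
merge 2/5 + 3/5 → 1
L = 5/22 + 2/5 + 3/5 + 1 = 49/22 ≈ 2.227 bits/symbol.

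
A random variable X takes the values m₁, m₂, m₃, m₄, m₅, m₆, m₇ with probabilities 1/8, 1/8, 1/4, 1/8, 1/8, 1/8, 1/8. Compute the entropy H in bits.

Each probability is a power of 1/2, so log₂(1/p) is an integer.
H = Σ p·log₂(1/p) = 1/8·3 + 1/8·3 + 1/4·2 + 1/8·3 + 1/8·3 + 1/8·3 + 1/8·3 = 2.75 bits.

2.75 bits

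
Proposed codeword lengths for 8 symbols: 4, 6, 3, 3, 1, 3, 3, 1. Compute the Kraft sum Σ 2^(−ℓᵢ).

1.578125

With common denominator 2^6 = 64: Σ 2^(−ℓᵢ) = 4/64 + 1/64 + 8/64 + 8/64 + 32/64 + 8/64 + 8/64 + 32/64 = 101/64 = 1.578125.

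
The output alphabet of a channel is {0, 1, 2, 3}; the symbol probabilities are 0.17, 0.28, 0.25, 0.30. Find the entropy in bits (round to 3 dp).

H = −Σ pᵢ log₂ pᵢ.
−0.17·log₂(0.17) = 0.4346
−0.28·log₂(0.28) = 0.5142
−0.25·log₂(0.25) = 0.5000
−0.30·log₂(0.30) = 0.5211
Sum ≈ 1.9699 → 1.970 bits.

1.970 bits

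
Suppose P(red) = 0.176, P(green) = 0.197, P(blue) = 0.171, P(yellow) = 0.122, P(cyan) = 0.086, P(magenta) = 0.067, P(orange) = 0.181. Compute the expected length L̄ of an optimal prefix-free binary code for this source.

Repeatedly combine the two least-probable nodes; the expected code length is the sum of the merged weights.
merge 67/1000 + 43/500 → 153/1000
merge 61/500 + 153/1000 → 11/40
merge 171/1000 + 22/125 → 347/1000
merge 181/1000 + 197/1000 → 189/500
merge 11/40 + 347/1000 → 311/500
merge 189/500 + 311/500 → 1
L = 153/1000 + 11/40 + 347/1000 + 189/500 + 311/500 + 1 = 111/40 = 2.775 bits/symbol.

2.775 bits/symbol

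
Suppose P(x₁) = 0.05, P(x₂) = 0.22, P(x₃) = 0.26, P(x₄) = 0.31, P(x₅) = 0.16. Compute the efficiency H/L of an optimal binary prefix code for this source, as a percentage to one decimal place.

97.2%

Entropy H = −Σ p log₂ p ≈ 2.1488 bits.
Huffman merges: 1/20+4/25→21/100; 21/100+11/50→43/100; 13/50+31/100→57/100; 43/100+57/100→1. L = 221/100 ≈ 2.2100.
Efficiency = H/L = 2.1488/2.2100 = 97.2%.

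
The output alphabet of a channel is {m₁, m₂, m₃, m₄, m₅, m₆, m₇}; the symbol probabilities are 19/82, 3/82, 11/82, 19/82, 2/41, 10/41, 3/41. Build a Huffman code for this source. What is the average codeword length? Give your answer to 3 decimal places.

2.537 bits/symbol

Repeatedly combine the two least-probable nodes; the expected code length is the sum of the merged weights.
merge 3/82 + 2/41 → 7/82
merge 3/41 + 7/82 → 13/82
merge 11/82 + 13/82 → 12/41
merge 19/82 + 19/82 → 19/41
merge 10/41 + 12/41 → 22/41
merge 19/41 + 22/41 → 1
L = 7/82 + 13/82 + 12/41 + 19/41 + 22/41 + 1 = 104/41 ≈ 2.537 bits/symbol.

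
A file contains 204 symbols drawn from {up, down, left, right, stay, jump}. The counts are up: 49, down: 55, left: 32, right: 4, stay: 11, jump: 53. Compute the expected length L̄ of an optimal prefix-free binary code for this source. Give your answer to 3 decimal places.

2.304 bits/symbol

Probabilities are the counts divided by 204.
Repeatedly combine the two least-probable nodes; the expected code length is the sum of the merged weights.
merge 1/51 + 11/204 → 5/68
merge 5/68 + 8/51 → 47/204
merge 47/204 + 49/204 → 8/17
merge 53/204 + 55/204 → 9/17
merge 8/17 + 9/17 → 1
L = 5/68 + 47/204 + 8/17 + 9/17 + 1 = 235/102 ≈ 2.304 bits/symbol.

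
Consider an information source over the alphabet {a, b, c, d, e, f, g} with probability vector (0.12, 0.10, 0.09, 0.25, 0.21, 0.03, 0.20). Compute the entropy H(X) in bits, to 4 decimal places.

2.6009 bits

H = −Σ pᵢ log₂ pᵢ.
−0.12·log₂(0.12) = 0.3671
−0.10·log₂(0.10) = 0.3322
−0.09·log₂(0.09) = 0.3127
−0.25·log₂(0.25) = 0.5000
−0.21·log₂(0.21) = 0.4728
−0.03·log₂(0.03) = 0.1518
−0.20·log₂(0.20) = 0.4644
Sum ≈ 2.6009 → 2.6009 bits.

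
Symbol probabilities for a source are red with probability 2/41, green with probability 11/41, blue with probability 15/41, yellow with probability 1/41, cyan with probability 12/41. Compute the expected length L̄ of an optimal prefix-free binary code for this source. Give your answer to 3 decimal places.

Repeatedly combine the two least-probable nodes; the expected code length is the sum of the merged weights.
merge 1/41 + 2/41 → 3/41
merge 3/41 + 11/41 → 14/41
merge 12/41 + 14/41 → 26/41
merge 15/41 + 26/41 → 1
L = 3/41 + 14/41 + 26/41 + 1 = 84/41 ≈ 2.049 bits/symbol.

2.049 bits/symbol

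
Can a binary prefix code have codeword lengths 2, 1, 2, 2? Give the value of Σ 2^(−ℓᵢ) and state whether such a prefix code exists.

With common denominator 2^2 = 4: Σ 2^(−ℓᵢ) = 1/4 + 2/4 + 1/4 + 1/4 = 5/4 = 1.25.
Kraft's inequality requires Σ ≤ 1; here Σ = 1.25 > 1, so no such prefix code exists.

1.25; no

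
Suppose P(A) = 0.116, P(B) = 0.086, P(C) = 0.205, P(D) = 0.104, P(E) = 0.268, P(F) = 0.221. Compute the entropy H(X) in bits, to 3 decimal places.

H = −Σ pᵢ log₂ pᵢ.
−0.116·log₂(0.116) = 0.3605
−0.086·log₂(0.086) = 0.3044
−0.205·log₂(0.205) = 0.4687
−0.104·log₂(0.104) = 0.3396
−0.268·log₂(0.268) = 0.5091
−0.221·log₂(0.221) = 0.4813
Sum ≈ 2.4636 → 2.464 bits.

2.464 bits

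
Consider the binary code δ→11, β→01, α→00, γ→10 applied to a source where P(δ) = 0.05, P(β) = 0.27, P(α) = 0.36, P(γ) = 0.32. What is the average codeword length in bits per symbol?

L̄ = Σ pᵢ·ℓᵢ = 0.05·2 + 0.27·2 + 0.36·2 + 0.32·2 = 2 bits/symbol.

2 bits/symbol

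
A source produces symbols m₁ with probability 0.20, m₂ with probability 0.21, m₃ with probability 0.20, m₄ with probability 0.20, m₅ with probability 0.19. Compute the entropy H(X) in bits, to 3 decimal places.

2.321 bits

H = −Σ pᵢ log₂ pᵢ.
−0.20·log₂(0.20) = 0.4644
−0.21·log₂(0.21) = 0.4728
−0.20·log₂(0.20) = 0.4644
−0.20·log₂(0.20) = 0.4644
−0.19·log₂(0.19) = 0.4552
Sum ≈ 2.3212 → 2.321 bits.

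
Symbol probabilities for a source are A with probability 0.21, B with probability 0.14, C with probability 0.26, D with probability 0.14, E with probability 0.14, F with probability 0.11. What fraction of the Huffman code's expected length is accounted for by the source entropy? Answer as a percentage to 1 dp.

99.6%

Entropy H = −Σ p log₂ p ≈ 2.5197 bits.
Huffman merges: 11/100+7/50→1/4; 7/50+7/50→7/25; 21/100+1/4→23/50; 13/50+7/25→27/50; 23/50+27/50→1. L = 253/100 ≈ 2.5300.
Efficiency = H/L = 2.5197/2.5300 = 99.6%.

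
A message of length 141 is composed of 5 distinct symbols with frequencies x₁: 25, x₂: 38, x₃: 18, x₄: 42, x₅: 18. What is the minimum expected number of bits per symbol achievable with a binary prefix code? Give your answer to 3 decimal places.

2.255 bits/symbol

Probabilities are the counts divided by 141.
Repeatedly combine the two least-probable nodes; the expected code length is the sum of the merged weights.
merge 6/47 + 6/47 → 12/47
merge 25/141 + 12/47 → 61/141
merge 38/141 + 14/47 → 80/141
merge 61/141 + 80/141 → 1
L = 12/47 + 61/141 + 80/141 + 1 = 106/47 ≈ 2.255 bits/symbol.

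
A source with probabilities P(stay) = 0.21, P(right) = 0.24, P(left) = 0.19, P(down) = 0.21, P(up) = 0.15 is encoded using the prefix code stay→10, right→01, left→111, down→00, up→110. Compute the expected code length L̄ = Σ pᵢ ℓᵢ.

2.34 bits/symbol

L̄ = Σ pᵢ·ℓᵢ = 0.21·2 + 0.24·2 + 0.19·3 + 0.21·2 + 0.15·3 = 2.34 bits/symbol.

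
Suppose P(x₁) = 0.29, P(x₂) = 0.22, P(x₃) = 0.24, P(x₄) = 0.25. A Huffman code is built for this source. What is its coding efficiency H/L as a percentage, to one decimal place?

99.6%

Entropy H = −Σ p log₂ p ≈ 1.9926 bits.
Huffman merges: 11/50+6/25→23/50; 1/4+29/100→27/50; 23/50+27/50→1. L = 2 ≈ 2.0000.
Efficiency = H/L = 1.9926/2.0000 = 99.6%.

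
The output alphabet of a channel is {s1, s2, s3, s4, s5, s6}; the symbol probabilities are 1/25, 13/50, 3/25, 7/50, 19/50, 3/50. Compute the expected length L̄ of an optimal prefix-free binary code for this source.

2.3 bits/symbol

Repeatedly combine the two least-probable nodes; the expected code length is the sum of the merged weights.
merge 1/25 + 3/50 → 1/10
merge 1/10 + 3/25 → 11/50
merge 7/50 + 11/50 → 9/25
merge 13/50 + 9/25 → 31/50
merge 19/50 + 31/50 → 1
L = 1/10 + 11/50 + 9/25 + 31/50 + 1 = 23/10 = 2.3 bits/symbol.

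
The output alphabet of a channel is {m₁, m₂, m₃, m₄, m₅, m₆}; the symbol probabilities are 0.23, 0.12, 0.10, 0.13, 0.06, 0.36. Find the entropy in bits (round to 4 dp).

H = −Σ pᵢ log₂ pᵢ.
−0.23·log₂(0.23) = 0.4877
−0.12·log₂(0.12) = 0.3671
−0.10·log₂(0.10) = 0.3322
−0.13·log₂(0.13) = 0.3826
−0.06·log₂(0.06) = 0.2435
−0.36·log₂(0.36) = 0.5306
Sum ≈ 2.3437 → 2.3437 bits.

2.3437 bits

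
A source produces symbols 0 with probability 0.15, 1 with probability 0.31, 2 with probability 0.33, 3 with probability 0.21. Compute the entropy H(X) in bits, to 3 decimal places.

H = −Σ pᵢ log₂ pᵢ.
−0.15·log₂(0.15) = 0.4105
−0.31·log₂(0.31) = 0.5238
−0.33·log₂(0.33) = 0.5278
−0.21·log₂(0.21) = 0.4728
Sum ≈ 1.9350 → 1.935 bits.

1.935 bits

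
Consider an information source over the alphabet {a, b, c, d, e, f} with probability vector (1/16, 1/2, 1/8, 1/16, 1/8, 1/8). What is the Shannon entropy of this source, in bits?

2.125 bits

Each probability is a power of 1/2, so log₂(1/p) is an integer.
H = Σ p·log₂(1/p) = 1/16·4 + 1/2·1 + 1/8·3 + 1/16·4 + 1/8·3 + 1/8·3 = 2.125 bits.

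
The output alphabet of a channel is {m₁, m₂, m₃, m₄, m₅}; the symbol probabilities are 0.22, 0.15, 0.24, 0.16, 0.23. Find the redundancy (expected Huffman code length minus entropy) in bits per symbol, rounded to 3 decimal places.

0.014 bits

Entropy H = −Σ p log₂ p ≈ 2.2959 bits.
Huffman merges: 3/20+4/25→31/100; 11/50+23/100→9/20; 6/25+31/100→11/20; 9/20+11/20→1. L = 231/100 ≈ 2.3100.
L − H = 2.3100 − 2.2959 = 0.014 bits.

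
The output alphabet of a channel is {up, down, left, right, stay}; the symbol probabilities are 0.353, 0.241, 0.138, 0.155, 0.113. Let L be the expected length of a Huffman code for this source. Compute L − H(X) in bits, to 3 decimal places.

0.059 bits

Entropy H = −Σ p log₂ p ≈ 2.1917 bits.
Huffman merges: 113/1000+69/500→251/1000; 31/200+241/1000→99/250; 251/1000+353/1000→151/250; 99/250+151/250→1. L = 2251/1000 ≈ 2.2510.
L − H = 2.2510 − 2.1917 = 0.059 bits.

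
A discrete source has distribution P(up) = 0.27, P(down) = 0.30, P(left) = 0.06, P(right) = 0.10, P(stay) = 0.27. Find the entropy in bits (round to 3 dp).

H = −Σ pᵢ log₂ pᵢ.
−0.27·log₂(0.27) = 0.5100
−0.30·log₂(0.30) = 0.5211
−0.06·log₂(0.06) = 0.2435
−0.10·log₂(0.10) = 0.3322
−0.27·log₂(0.27) = 0.5100
Sum ≈ 2.1169 → 2.117 bits.

2.117 bits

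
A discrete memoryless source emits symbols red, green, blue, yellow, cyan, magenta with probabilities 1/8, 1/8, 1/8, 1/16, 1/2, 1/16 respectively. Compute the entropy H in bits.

2.125 bits

Each probability is a power of 1/2, so log₂(1/p) is an integer.
H = Σ p·log₂(1/p) = 1/8·3 + 1/8·3 + 1/8·3 + 1/16·4 + 1/2·1 + 1/16·4 = 2.125 bits.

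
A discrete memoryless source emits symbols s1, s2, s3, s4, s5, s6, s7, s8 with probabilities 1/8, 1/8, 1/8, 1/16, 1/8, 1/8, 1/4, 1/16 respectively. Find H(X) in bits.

2.875 bits

Each probability is a power of 1/2, so log₂(1/p) is an integer.
H = Σ p·log₂(1/p) = 1/8·3 + 1/8·3 + 1/8·3 + 1/16·4 + 1/8·3 + 1/8·3 + 1/4·2 + 1/16·4 = 2.875 bits.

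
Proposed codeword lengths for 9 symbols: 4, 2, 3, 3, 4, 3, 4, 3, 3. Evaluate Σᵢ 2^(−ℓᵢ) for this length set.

1.0625

With common denominator 2^4 = 16: Σ 2^(−ℓᵢ) = 1/16 + 4/16 + 2/16 + 2/16 + 1/16 + 2/16 + 1/16 + 2/16 + 2/16 = 17/16 = 1.0625.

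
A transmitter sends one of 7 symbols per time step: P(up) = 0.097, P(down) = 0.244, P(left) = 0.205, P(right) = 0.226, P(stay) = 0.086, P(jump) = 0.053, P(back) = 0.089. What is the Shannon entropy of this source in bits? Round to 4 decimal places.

H = −Σ pᵢ log₂ pᵢ.
−0.097·log₂(0.097) = 0.3265
−0.244·log₂(0.244) = 0.4966
−0.205·log₂(0.205) = 0.4687
−0.226·log₂(0.226) = 0.4849
−0.086·log₂(0.086) = 0.3044
−0.053·log₂(0.053) = 0.2246
−0.089·log₂(0.089) = 0.3106
Sum ≈ 2.6163 → 2.6163 bits.

2.6163 bits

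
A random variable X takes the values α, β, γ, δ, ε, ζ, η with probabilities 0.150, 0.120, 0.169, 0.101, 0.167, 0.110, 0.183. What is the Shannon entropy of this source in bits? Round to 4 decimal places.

2.7750 bits

H = −Σ pᵢ log₂ pᵢ.
−0.150·log₂(0.150) = 0.4105
−0.120·log₂(0.120) = 0.3671
−0.169·log₂(0.169) = 0.4335
−0.101·log₂(0.101) = 0.3341
−0.167·log₂(0.167) = 0.4312
−0.110·log₂(0.110) = 0.3503
−0.183·log₂(0.183) = 0.4484
Sum ≈ 2.7750 → 2.7750 bits.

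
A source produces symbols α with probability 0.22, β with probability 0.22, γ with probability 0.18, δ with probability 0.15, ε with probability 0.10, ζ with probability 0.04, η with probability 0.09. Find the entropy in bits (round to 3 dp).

H = −Σ pᵢ log₂ pᵢ.
−0.22·log₂(0.22) = 0.4806
−0.22·log₂(0.22) = 0.4806
−0.18·log₂(0.18) = 0.4453
−0.15·log₂(0.15) = 0.4105
−0.10·log₂(0.10) = 0.3322
−0.04·log₂(0.04) = 0.1858
−0.09·log₂(0.09) = 0.3127
Sum ≈ 2.6476 → 2.648 bits.

2.648 bits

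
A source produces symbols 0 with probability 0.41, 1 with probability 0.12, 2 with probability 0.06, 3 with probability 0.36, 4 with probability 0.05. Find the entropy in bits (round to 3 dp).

1.885 bits

H = −Σ pᵢ log₂ pᵢ.
−0.41·log₂(0.41) = 0.5274
−0.12·log₂(0.12) = 0.3671
−0.06·log₂(0.06) = 0.2435
−0.36·log₂(0.36) = 0.5306
−0.05·log₂(0.05) = 0.2161
Sum ≈ 1.8847 → 1.885 bits.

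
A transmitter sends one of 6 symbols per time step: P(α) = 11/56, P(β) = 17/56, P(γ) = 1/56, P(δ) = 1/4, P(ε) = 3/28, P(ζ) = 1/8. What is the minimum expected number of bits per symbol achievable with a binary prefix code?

Repeatedly combine the two least-probable nodes; the expected code length is the sum of the merged weights.
merge 1/56 + 3/28 → 1/8
merge 1/8 + 1/8 → 1/4
merge 11/56 + 1/4 → 25/56
merge 1/4 + 17/56 → 31/56
merge 25/56 + 31/56 → 1
L = 1/8 + 1/4 + 25/56 + 31/56 + 1 = 19/8 = 2.375 bits/symbol.

2.375 bits/symbol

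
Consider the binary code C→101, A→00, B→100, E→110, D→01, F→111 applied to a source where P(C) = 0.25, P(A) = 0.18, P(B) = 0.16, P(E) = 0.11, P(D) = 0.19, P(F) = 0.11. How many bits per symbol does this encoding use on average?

2.63 bits/symbol

L̄ = Σ pᵢ·ℓᵢ = 0.25·3 + 0.18·2 + 0.16·3 + 0.11·3 + 0.19·2 + 0.11·3 = 2.63 bits/symbol.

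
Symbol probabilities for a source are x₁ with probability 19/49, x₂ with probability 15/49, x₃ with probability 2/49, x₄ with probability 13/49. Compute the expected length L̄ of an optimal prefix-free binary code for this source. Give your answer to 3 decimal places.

Repeatedly combine the two least-probable nodes; the expected code length is the sum of the merged weights.
merge 2/49 + 13/49 → 15/49
merge 15/49 + 15/49 → 30/49
merge 19/49 + 30/49 → 1
L = 15/49 + 30/49 + 1 = 94/49 ≈ 1.918 bits/symbol.

1.918 bits/symbol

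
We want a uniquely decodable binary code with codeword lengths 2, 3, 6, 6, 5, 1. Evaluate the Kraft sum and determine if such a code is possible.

With common denominator 2^6 = 64: Σ 2^(−ℓᵢ) = 16/64 + 8/64 + 1/64 + 1/64 + 2/64 + 32/64 = 60/64 = 0.9375.
Kraft's inequality requires Σ ≤ 1; here Σ = 0.9375 ≤ 1, so such a prefix code exists.

0.9375; yes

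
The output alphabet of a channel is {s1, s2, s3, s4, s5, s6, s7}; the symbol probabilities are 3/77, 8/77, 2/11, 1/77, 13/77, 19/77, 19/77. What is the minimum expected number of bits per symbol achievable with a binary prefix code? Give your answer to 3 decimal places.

Repeatedly combine the two least-probable nodes; the expected code length is the sum of the merged weights.
merge 1/77 + 3/77 → 4/77
merge 4/77 + 8/77 → 12/77
merge 12/77 + 13/77 → 25/77
merge 2/11 + 19/77 → 3/7
merge 19/77 + 25/77 → 4/7
merge 3/7 + 4/7 → 1
L = 4/77 + 12/77 + 25/77 + 3/7 + 4/7 + 1 = 195/77 ≈ 2.532 bits/symbol.

2.532 bits/symbol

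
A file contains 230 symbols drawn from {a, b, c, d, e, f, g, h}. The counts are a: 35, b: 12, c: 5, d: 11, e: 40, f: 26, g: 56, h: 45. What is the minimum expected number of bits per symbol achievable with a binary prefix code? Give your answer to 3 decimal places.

2.752 bits/symbol

Probabilities are the counts divided by 230.
Repeatedly combine the two least-probable nodes; the expected code length is the sum of the merged weights.
merge 1/46 + 11/230 → 8/115
merge 6/115 + 8/115 → 14/115
merge 13/115 + 14/115 → 27/115
merge 7/46 + 4/23 → 15/46
merge 9/46 + 27/115 → 99/230
merge 28/115 + 15/46 → 131/230
merge 99/230 + 131/230 → 1
L = 8/115 + 14/115 + 27/115 + 15/46 + 99/230 + 131/230 + 1 = 633/230 ≈ 2.752 bits/symbol.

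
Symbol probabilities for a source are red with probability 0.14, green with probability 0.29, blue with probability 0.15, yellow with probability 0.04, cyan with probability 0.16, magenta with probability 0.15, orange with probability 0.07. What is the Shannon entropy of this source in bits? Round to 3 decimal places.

H = −Σ pᵢ log₂ pᵢ.
−0.14·log₂(0.14) = 0.3971
−0.29·log₂(0.29) = 0.5179
−0.15·log₂(0.15) = 0.4105
−0.04·log₂(0.04) = 0.1858
−0.16·log₂(0.16) = 0.4230
−0.15·log₂(0.15) = 0.4105
−0.07·log₂(0.07) = 0.2686
Sum ≈ 2.6134 → 2.613 bits.

2.613 bits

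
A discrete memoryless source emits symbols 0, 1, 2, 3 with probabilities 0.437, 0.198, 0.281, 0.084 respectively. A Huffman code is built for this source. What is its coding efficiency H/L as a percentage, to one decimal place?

Entropy H = −Σ p log₂ p ≈ 1.7993 bits.
Huffman merges: 21/250+99/500→141/500; 281/1000+141/500→563/1000; 437/1000+563/1000→1. L = 369/200 ≈ 1.8450.
Efficiency = H/L = 1.7993/1.8450 = 97.5%.

97.5%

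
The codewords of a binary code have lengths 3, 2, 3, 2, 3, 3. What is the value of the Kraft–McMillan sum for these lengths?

With common denominator 2^3 = 8: Σ 2^(−ℓᵢ) = 1/8 + 2/8 + 1/8 + 2/8 + 1/8 + 1/8 = 8/8 = 1.

1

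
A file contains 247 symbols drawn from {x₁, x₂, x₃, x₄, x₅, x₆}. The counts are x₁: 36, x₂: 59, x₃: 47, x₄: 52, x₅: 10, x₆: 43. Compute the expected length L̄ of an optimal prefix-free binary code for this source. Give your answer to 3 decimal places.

Probabilities are the counts divided by 247.
Repeatedly combine the two least-probable nodes; the expected code length is the sum of the merged weights.
merge 10/247 + 36/247 → 46/247
merge 43/247 + 46/247 → 89/247
merge 47/247 + 4/19 → 99/247
merge 59/247 + 89/247 → 148/247
merge 99/247 + 148/247 → 1
L = 46/247 + 89/247 + 99/247 + 148/247 + 1 = 629/247 ≈ 2.547 bits/symbol.

2.547 bits/symbol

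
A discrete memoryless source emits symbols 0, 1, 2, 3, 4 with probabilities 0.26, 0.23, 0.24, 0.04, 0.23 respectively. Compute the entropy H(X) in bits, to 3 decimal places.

2.161 bits

H = −Σ pᵢ log₂ pᵢ.
−0.26·log₂(0.26) = 0.5053
−0.23·log₂(0.23) = 0.4877
−0.24·log₂(0.24) = 0.4941
−0.04·log₂(0.04) = 0.1858
−0.23·log₂(0.23) = 0.4877
Sum ≈ 2.1605 → 2.161 bits.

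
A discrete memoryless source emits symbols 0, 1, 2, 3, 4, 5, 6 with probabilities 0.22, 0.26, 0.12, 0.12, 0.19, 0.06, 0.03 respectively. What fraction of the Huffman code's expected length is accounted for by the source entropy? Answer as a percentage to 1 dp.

Entropy H = −Σ p log₂ p ≈ 2.5705 bits.
Huffman merges: 3/100+3/50→9/100; 9/100+3/25→21/100; 3/25+19/100→31/100; 21/100+11/50→43/100; 13/50+31/100→57/100; 43/100+57/100→1. L = 261/100 ≈ 2.6100.
Efficiency = H/L = 2.5705/2.6100 = 98.5%.

98.5%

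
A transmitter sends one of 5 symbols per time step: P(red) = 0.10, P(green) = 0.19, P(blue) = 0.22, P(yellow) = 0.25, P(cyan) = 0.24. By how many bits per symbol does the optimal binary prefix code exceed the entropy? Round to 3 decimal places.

Entropy H = −Σ p log₂ p ≈ 2.2621 bits.
Huffman merges: 1/10+19/100→29/100; 11/50+6/25→23/50; 1/4+29/100→27/50; 23/50+27/50→1. L = 229/100 ≈ 2.2900.
L − H = 2.2900 − 2.2621 = 0.028 bits.

0.028 bits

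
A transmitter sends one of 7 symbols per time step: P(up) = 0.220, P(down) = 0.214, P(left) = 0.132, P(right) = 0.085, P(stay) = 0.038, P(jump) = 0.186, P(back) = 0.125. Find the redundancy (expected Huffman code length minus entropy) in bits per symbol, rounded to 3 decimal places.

0.039 bits

Entropy H = −Σ p log₂ p ≈ 2.6501 bits.
Huffman merges: 19/500+17/200→123/1000; 123/1000+1/8→31/125; 33/250+93/500→159/500; 107/500+11/50→217/500; 31/125+159/500→283/500; 217/500+283/500→1. L = 2689/1000 ≈ 2.6890.
L − H = 2.6890 − 2.6501 = 0.039 bits.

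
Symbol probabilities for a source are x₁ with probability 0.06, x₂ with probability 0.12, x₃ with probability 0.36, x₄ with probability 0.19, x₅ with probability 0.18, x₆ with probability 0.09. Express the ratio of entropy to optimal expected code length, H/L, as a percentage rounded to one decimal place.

97.3%

Entropy H = −Σ p log₂ p ≈ 2.3544 bits.
Huffman merges: 3/50+9/100→3/20; 3/25+3/20→27/100; 9/50+19/100→37/100; 27/100+9/25→63/100; 37/100+63/100→1. L = 121/50 ≈ 2.4200.
Efficiency = H/L = 2.3544/2.4200 = 97.3%.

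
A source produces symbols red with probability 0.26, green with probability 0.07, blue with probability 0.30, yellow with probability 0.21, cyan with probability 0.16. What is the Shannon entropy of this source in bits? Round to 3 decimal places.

H = −Σ pᵢ log₂ pᵢ.
−0.26·log₂(0.26) = 0.5053
−0.07·log₂(0.07) = 0.2686
−0.30·log₂(0.30) = 0.5211
−0.21·log₂(0.21) = 0.4728
−0.16·log₂(0.16) = 0.4230
Sum ≈ 2.1908 → 2.191 bits.

2.191 bits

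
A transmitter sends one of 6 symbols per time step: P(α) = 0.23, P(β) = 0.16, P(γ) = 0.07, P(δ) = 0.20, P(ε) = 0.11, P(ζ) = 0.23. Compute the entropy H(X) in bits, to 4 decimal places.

H = −Σ pᵢ log₂ pᵢ.
−0.23·log₂(0.23) = 0.4877
−0.16·log₂(0.16) = 0.4230
−0.07·log₂(0.07) = 0.2686
−0.20·log₂(0.20) = 0.4644
−0.11·log₂(0.11) = 0.3503
−0.23·log₂(0.23) = 0.4877
Sum ≈ 2.4816 → 2.4816 bits.

2.4816 bits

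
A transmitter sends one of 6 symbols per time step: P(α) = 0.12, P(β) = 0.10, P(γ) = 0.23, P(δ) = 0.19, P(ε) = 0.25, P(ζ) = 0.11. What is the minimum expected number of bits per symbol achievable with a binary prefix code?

Repeatedly combine the two least-probable nodes; the expected code length is the sum of the merged weights.
merge 1/10 + 11/100 → 21/100
merge 3/25 + 19/100 → 31/100
merge 21/100 + 23/100 → 11/25
merge 1/4 + 31/100 → 14/25
merge 11/25 + 14/25 → 1
L = 21/100 + 31/100 + 11/25 + 14/25 + 1 = 63/25 = 2.52 bits/symbol.

2.52 bits/symbol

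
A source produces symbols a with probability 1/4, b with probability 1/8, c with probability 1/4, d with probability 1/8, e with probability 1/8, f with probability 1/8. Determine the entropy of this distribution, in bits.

Each probability is a power of 1/2, so log₂(1/p) is an integer.
H = Σ p·log₂(1/p) = 1/4·2 + 1/8·3 + 1/4·2 + 1/8·3 + 1/8·3 + 1/8·3 = 2.5 bits.

2.5 bits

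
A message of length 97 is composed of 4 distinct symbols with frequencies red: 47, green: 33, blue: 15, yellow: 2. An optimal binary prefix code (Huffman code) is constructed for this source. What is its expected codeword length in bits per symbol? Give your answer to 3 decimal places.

1.691 bits/symbol

Probabilities are the counts divided by 97.
Repeatedly combine the two least-probable nodes; the expected code length is the sum of the merged weights.
merge 2/97 + 15/97 → 17/97
merge 17/97 + 33/97 → 50/97
merge 47/97 + 50/97 → 1
L = 17/97 + 50/97 + 1 = 164/97 ≈ 1.691 bits/symbol.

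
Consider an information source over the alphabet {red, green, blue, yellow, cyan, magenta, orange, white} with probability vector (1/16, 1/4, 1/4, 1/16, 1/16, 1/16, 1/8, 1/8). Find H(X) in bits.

Each probability is a power of 1/2, so log₂(1/p) is an integer.
H = Σ p·log₂(1/p) = 1/16·4 + 1/4·2 + 1/4·2 + 1/16·4 + 1/16·4 + 1/16·4 + 1/8·3 + 1/8·3 = 2.75 bits.

2.75 bits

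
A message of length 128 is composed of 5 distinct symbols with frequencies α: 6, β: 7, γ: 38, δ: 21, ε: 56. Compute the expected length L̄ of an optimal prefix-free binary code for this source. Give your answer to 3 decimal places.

Probabilities are the counts divided by 128.
Repeatedly combine the two least-probable nodes; the expected code length is the sum of the merged weights.
merge 3/64 + 7/128 → 13/128
merge 13/128 + 21/128 → 17/64
merge 17/64 + 19/64 → 9/16
merge 7/16 + 9/16 → 1
L = 13/128 + 17/64 + 9/16 + 1 = 247/128 ≈ 1.930 bits/symbol.

1.930 bits/symbol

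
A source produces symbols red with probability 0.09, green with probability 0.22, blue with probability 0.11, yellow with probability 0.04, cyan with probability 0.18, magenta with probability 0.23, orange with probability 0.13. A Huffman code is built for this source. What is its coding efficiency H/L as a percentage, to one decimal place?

Entropy H = −Σ p log₂ p ≈ 2.6449 bits.
Huffman merges: 1/25+9/100→13/100; 11/100+13/100→6/25; 13/100+9/50→31/100; 11/50+23/100→9/20; 6/25+31/100→11/20; 9/20+11/20→1. L = 67/25 ≈ 2.6800.
Efficiency = H/L = 2.6449/2.6800 = 98.7%.

98.7%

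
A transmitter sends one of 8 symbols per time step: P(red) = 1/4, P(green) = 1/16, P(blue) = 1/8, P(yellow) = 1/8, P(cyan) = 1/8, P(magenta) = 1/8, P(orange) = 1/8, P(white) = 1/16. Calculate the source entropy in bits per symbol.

2.875 bits

Each probability is a power of 1/2, so log₂(1/p) is an integer.
H = Σ p·log₂(1/p) = 1/4·2 + 1/16·4 + 1/8·3 + 1/8·3 + 1/8·3 + 1/8·3 + 1/8·3 + 1/16·4 = 2.875 bits.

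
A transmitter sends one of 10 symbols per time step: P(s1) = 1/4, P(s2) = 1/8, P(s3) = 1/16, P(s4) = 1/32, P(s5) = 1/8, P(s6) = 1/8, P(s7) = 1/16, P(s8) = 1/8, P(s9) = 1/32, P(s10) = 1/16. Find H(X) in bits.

3.0625 bits

Each probability is a power of 1/2, so log₂(1/p) is an integer.
H = Σ p·log₂(1/p) = 1/4·2 + 1/8·3 + 1/16·4 + 1/32·5 + 1/8·3 + 1/8·3 + 1/16·4 + 1/8·3 + 1/32·5 + 1/16·4 = 3.0625 bits.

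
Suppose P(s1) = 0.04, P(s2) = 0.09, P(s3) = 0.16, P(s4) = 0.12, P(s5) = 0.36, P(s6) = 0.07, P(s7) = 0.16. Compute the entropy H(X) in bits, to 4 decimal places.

2.5107 bits

H = −Σ pᵢ log₂ pᵢ.
−0.04·log₂(0.04) = 0.1858
−0.09·log₂(0.09) = 0.3127
−0.16·log₂(0.16) = 0.4230
−0.12·log₂(0.12) = 0.3671
−0.36·log₂(0.36) = 0.5306
−0.07·log₂(0.07) = 0.2686
−0.16·log₂(0.16) = 0.4230
Sum ≈ 2.5107 → 2.5107 bits.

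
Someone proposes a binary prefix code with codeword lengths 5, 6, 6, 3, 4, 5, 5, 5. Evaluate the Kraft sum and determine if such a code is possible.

With common denominator 2^6 = 64: Σ 2^(−ℓᵢ) = 2/64 + 1/64 + 1/64 + 8/64 + 4/64 + 2/64 + 2/64 + 2/64 = 22/64 = 0.34375.
Kraft's inequality requires Σ ≤ 1; here Σ = 0.34375 ≤ 1, so such a prefix code exists.

0.34375; yes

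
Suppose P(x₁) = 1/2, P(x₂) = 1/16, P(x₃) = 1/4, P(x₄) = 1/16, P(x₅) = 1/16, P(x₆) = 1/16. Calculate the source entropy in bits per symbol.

Each probability is a power of 1/2, so log₂(1/p) is an integer.
H = Σ p·log₂(1/p) = 1/2·1 + 1/16·4 + 1/4·2 + 1/16·4 + 1/16·4 + 1/16·4 = 2 bits.

2 bits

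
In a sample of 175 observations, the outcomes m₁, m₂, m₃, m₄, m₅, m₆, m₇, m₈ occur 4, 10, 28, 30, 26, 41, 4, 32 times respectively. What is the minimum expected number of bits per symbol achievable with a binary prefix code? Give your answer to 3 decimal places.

2.731 bits/symbol

Probabilities are the counts divided by 175.
Repeatedly combine the two least-probable nodes; the expected code length is the sum of the merged weights.
merge 4/175 + 4/175 → 8/175
merge 8/175 + 2/35 → 18/175
merge 18/175 + 26/175 → 44/175
merge 4/25 + 6/35 → 58/175
merge 32/175 + 41/175 → 73/175
merge 44/175 + 58/175 → 102/175
merge 73/175 + 102/175 → 1
L = 8/175 + 18/175 + 44/175 + 58/175 + 73/175 + 102/175 + 1 = 478/175 ≈ 2.731 bits/symbol.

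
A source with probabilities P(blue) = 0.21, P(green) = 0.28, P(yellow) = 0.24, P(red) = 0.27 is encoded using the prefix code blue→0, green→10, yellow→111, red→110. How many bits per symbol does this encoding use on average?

2.3 bits/symbol

L̄ = Σ pᵢ·ℓᵢ = 0.21·1 + 0.28·2 + 0.24·3 + 0.27·3 = 2.3 bits/symbol.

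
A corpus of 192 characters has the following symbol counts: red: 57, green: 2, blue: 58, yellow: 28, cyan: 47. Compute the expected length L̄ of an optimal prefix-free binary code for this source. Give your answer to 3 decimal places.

2.156 bits/symbol

Probabilities are the counts divided by 192.
Repeatedly combine the two least-probable nodes; the expected code length is the sum of the merged weights.
merge 1/96 + 7/48 → 5/32
merge 5/32 + 47/192 → 77/192
merge 19/64 + 29/96 → 115/192
merge 77/192 + 115/192 → 1
L = 5/32 + 77/192 + 115/192 + 1 = 69/32 ≈ 2.156 bits/symbol.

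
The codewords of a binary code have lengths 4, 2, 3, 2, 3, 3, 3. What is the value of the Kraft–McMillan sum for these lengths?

With common denominator 2^4 = 16: Σ 2^(−ℓᵢ) = 1/16 + 4/16 + 2/16 + 4/16 + 2/16 + 2/16 + 2/16 = 17/16 = 1.0625.

1.0625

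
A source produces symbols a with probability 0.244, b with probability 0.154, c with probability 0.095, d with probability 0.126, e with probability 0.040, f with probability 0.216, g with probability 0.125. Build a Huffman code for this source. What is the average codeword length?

Repeatedly combine the two least-probable nodes; the expected code length is the sum of the merged weights.
merge 1/25 + 19/200 → 27/200
merge 1/8 + 63/500 → 251/1000
merge 27/200 + 77/500 → 289/1000
merge 27/125 + 61/250 → 23/50
merge 251/1000 + 289/1000 → 27/50
merge 23/50 + 27/50 → 1
L = 27/200 + 251/1000 + 289/1000 + 23/50 + 27/50 + 1 = 107/40 = 2.675 bits/symbol.

2.675 bits/symbol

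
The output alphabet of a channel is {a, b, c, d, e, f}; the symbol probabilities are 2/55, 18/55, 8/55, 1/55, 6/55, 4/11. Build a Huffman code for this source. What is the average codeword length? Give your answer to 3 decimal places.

2.164 bits/symbol

Repeatedly combine the two least-probable nodes; the expected code length is the sum of the merged weights.
merge 1/55 + 2/55 → 3/55
merge 3/55 + 6/55 → 9/55
merge 8/55 + 9/55 → 17/55
merge 17/55 + 18/55 → 7/11
merge 4/11 + 7/11 → 1
L = 3/55 + 9/55 + 17/55 + 7/11 + 1 = 119/55 ≈ 2.164 bits/symbol.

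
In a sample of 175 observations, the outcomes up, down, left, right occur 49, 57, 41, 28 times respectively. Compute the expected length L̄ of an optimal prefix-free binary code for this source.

2 bits/symbol

Probabilities are the counts divided by 175.
Repeatedly combine the two least-probable nodes; the expected code length is the sum of the merged weights.
merge 4/25 + 41/175 → 69/175
merge 7/25 + 57/175 → 106/175
merge 69/175 + 106/175 → 1
L = 69/175 + 106/175 + 1 = 2 bits/symbol.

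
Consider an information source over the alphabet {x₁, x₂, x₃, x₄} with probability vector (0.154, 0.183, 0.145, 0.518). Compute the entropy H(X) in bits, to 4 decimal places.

H = −Σ pᵢ log₂ pᵢ.
−0.154·log₂(0.154) = 0.4156
−0.183·log₂(0.183) = 0.4484
−0.145·log₂(0.145) = 0.4040
−0.518·log₂(0.518) = 0.4916
Sum ≈ 1.7595 → 1.7595 bits.

1.7595 bits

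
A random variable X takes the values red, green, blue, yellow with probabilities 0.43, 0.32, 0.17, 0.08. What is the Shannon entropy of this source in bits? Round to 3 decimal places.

H = −Σ pᵢ log₂ pᵢ.
−0.43·log₂(0.43) = 0.5236
−0.32·log₂(0.32) = 0.5260
−0.17·log₂(0.17) = 0.4346
−0.08·log₂(0.08) = 0.2915
Sum ≈ 1.7757 → 1.776 bits.

1.776 bits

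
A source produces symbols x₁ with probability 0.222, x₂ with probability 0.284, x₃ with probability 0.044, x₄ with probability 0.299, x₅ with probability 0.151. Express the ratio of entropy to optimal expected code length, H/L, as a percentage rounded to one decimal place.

Entropy H = −Σ p log₂ p ≈ 2.1287 bits.
Huffman merges: 11/250+151/1000→39/200; 39/200+111/500→417/1000; 71/250+299/1000→583/1000; 417/1000+583/1000→1. L = 439/200 ≈ 2.1950.
Efficiency = H/L = 2.1287/2.1950 = 97.0%.

97.0%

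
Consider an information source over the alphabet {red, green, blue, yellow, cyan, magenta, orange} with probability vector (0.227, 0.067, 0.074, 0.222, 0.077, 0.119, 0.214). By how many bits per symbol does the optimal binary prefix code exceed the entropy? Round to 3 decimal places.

0.041 bits

Entropy H = −Σ p log₂ p ≈ 2.6332 bits.
Huffman merges: 67/1000+37/500→141/1000; 77/1000+119/1000→49/250; 141/1000+49/250→337/1000; 107/500+111/500→109/250; 227/1000+337/1000→141/250; 109/250+141/250→1. L = 1337/500 ≈ 2.6740.
L − H = 2.6740 − 2.6332 = 0.041 bits.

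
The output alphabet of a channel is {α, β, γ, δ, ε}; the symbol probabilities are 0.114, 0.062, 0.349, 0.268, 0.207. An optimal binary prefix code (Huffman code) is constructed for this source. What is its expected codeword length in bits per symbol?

2.176 bits/symbol

Repeatedly combine the two least-probable nodes; the expected code length is the sum of the merged weights.
merge 31/500 + 57/500 → 22/125
merge 22/125 + 207/1000 → 383/1000
merge 67/250 + 349/1000 → 617/1000
merge 383/1000 + 617/1000 → 1
L = 22/125 + 383/1000 + 617/1000 + 1 = 272/125 = 2.176 bits/symbol.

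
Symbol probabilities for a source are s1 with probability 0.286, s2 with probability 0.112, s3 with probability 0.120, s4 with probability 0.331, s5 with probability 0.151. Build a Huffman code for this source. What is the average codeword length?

Repeatedly combine the two least-probable nodes; the expected code length is the sum of the merged weights.
merge 14/125 + 3/25 → 29/125
merge 151/1000 + 29/125 → 383/1000
merge 143/500 + 331/1000 → 617/1000
merge 383/1000 + 617/1000 → 1
L = 29/125 + 383/1000 + 617/1000 + 1 = 279/125 = 2.232 bits/symbol.

2.232 bits/symbol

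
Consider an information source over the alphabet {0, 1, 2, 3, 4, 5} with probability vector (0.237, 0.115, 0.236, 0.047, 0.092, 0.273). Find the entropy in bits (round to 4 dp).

H = −Σ pᵢ log₂ pᵢ.
−0.237·log₂(0.237) = 0.4923
−0.115·log₂(0.115) = 0.3588
−0.236·log₂(0.236) = 0.4916
−0.047·log₂(0.047) = 0.2073
−0.092·log₂(0.092) = 0.3167
−0.273·log₂(0.273) = 0.5113
Sum ≈ 2.3781 → 2.3781 bits.

2.3781 bits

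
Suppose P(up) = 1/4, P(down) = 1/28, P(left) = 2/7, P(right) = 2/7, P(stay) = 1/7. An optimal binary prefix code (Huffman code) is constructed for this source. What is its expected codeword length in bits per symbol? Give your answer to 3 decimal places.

2.179 bits/symbol

Repeatedly combine the two least-probable nodes; the expected code length is the sum of the merged weights.
merge 1/28 + 1/7 → 5/28
merge 5/28 + 1/4 → 3/7
merge 2/7 + 2/7 → 4/7
merge 3/7 + 4/7 → 1
L = 5/28 + 3/7 + 4/7 + 1 = 61/28 ≈ 2.179 bits/symbol.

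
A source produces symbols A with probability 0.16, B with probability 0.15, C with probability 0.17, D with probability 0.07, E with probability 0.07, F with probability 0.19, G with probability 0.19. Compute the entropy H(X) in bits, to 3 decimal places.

2.716 bits

H = −Σ pᵢ log₂ pᵢ.
−0.16·log₂(0.16) = 0.4230
−0.15·log₂(0.15) = 0.4105
−0.17·log₂(0.17) = 0.4346
−0.07·log₂(0.07) = 0.2686
−0.07·log₂(0.07) = 0.2686
−0.19·log₂(0.19) = 0.4552
−0.19·log₂(0.19) = 0.4552
Sum ≈ 2.7157 → 2.716 bits.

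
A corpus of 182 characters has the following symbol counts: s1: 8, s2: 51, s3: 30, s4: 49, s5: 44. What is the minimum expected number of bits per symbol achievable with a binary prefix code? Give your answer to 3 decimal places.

Probabilities are the counts divided by 182.
Repeatedly combine the two least-probable nodes; the expected code length is the sum of the merged weights.
merge 4/91 + 15/91 → 19/91
merge 19/91 + 22/91 → 41/91
merge 7/26 + 51/182 → 50/91
merge 41/91 + 50/91 → 1
L = 19/91 + 41/91 + 50/91 + 1 = 201/91 ≈ 2.209 bits/symbol.

2.209 bits/symbol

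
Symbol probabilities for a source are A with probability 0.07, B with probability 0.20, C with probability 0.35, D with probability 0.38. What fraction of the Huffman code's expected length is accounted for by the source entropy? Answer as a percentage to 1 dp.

94.9%

Entropy H = −Σ p log₂ p ≈ 1.7935 bits.
Huffman merges: 7/100+1/5→27/100; 27/100+7/20→31/50; 19/50+31/50→1. L = 189/100 ≈ 1.8900.
Efficiency = H/L = 1.7935/1.8900 = 94.9%.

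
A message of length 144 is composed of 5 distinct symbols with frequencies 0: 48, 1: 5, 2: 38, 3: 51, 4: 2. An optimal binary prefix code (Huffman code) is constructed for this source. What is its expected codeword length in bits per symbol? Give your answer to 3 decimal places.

Probabilities are the counts divided by 144.
Repeatedly combine the two least-probable nodes; the expected code length is the sum of the merged weights.
merge 1/72 + 5/144 → 7/144
merge 7/144 + 19/72 → 5/16
merge 5/16 + 1/3 → 31/48
merge 17/48 + 31/48 → 1
L = 7/144 + 5/16 + 31/48 + 1 = 289/144 ≈ 2.007 bits/symbol.

2.007 bits/symbol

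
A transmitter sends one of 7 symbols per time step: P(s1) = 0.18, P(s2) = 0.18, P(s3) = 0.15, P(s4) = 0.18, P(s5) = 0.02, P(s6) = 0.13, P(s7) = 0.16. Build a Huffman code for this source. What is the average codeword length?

2.79 bits/symbol

Repeatedly combine the two least-probable nodes; the expected code length is the sum of the merged weights.
merge 1/50 + 13/100 → 3/20
merge 3/20 + 3/20 → 3/10
merge 4/25 + 9/50 → 17/50
merge 9/50 + 9/50 → 9/25
merge 3/10 + 17/50 → 16/25
merge 9/25 + 16/25 → 1
L = 3/20 + 3/10 + 17/50 + 9/25 + 16/25 + 1 = 279/100 = 2.79 bits/symbol.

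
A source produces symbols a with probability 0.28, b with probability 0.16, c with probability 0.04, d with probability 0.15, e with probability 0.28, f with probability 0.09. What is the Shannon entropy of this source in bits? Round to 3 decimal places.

H = −Σ pᵢ log₂ pᵢ.
−0.28·log₂(0.28) = 0.5142
−0.16·log₂(0.16) = 0.4230
−0.04·log₂(0.04) = 0.1858
−0.15·log₂(0.15) = 0.4105
−0.28·log₂(0.28) = 0.5142
−0.09·log₂(0.09) = 0.3127
Sum ≈ 2.3604 → 2.360 bits.

2.360 bits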